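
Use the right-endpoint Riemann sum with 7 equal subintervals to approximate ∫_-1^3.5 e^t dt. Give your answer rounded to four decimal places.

Δt = (3.5 − (-1))/7 = 9/14.
Right endpoints: -5/14, 2/7, 13/14, 11/7, 31/14, 20/7, 3.5.
f(-5/14) ≈ 0.6997, f(2/7) ≈ 1.3307, f(13/14) ≈ 2.5309, f(11/7) ≈ 4.8135, f(31/14) ≈ 9.1549, f(20/7) ≈ 17.4117, f(3.5) ≈ 33.1155.
Sum = Δt · [f(-5/14) + f(2/7) + f(13/14) + ...].
Sum ≈ 44.3937.

44.3937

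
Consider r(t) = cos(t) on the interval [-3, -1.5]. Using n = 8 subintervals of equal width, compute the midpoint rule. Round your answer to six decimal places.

-0.857631

Δt = (-1.5 − (-3))/8 = 0.1875.
Midpoints: -2.90625, -2.71875, -2.53125, -2.34375, -2.15625, -1.96875, -1.78125, -1.59375.
r(-2.90625) ≈ -0.972434, r(-2.71875) ≈ -0.911926, r(-2.53125) ≈ -0.819452, r(-2.34375) ≈ -0.698253, r(-2.15625) ≈ -0.552578, r(-1.96875) ≈ -0.387533, r(-1.78125) ≈ -0.208904, r(-1.59375) ≈ -0.022952.
Sum = Δt · [r(-2.90625) + r(-2.71875) + r(-2.53125) + ...].
Sum ≈ -0.857631.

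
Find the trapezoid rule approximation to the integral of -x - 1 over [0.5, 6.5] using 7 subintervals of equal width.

Δx = (6.5 − 0.5)/7 = 6/7.
f(0.5) = -1.5, f(19/14) = -33/14, f(31/14) = -45/14, f(43/14) = -57/14, f(55/14) = -69/14, f(67/14) = -81/14, f(79/14) = -93/14, f(6.5) = -7.5.
T_7 = (Δx/2)·[f(x_0) + 2f(x_1) + ... + 2f(x_{6}) + f(x_7)].
Sum = -27.

-27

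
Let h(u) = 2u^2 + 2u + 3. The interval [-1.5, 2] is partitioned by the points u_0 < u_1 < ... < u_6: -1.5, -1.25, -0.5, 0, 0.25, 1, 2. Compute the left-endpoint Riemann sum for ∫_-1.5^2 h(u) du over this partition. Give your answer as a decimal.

Subinterval widths: 0.25, 0.75, 0.5, 0.25, 0.75, 1.
Left endpoints: -1.5, -1.25, -0.5, 0, 0.25, 1.
h(-1.5) = 4.5, h(-1.25) = 3.625, h(-0.5) = 2.5, h(0) = 3, h(0.25) = 3.625, h(1) = 7.
Sum = Σ Δu_i · h(u_i).
Sum = 15.5625.

15.5625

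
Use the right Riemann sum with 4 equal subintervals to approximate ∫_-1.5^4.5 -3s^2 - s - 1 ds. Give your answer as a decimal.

-161.25

Δs = (4.5 − (-1.5))/4 = 1.5.
Right endpoints: 0, 1.5, 3, 4.5.
f(0) = -1, f(1.5) = -9.25, f(3) = -31, f(4.5) = -66.25.
Sum = Δs · [f(0) + f(1.5) + f(3) + f(4.5)].
Sum = -161.25.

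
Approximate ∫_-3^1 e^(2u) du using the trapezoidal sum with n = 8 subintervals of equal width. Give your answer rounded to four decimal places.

Δu = (1 − (-3))/8 = 0.5.
f(-3) ≈ 0.0025, f(-2.5) ≈ 0.0067, f(-2) ≈ 0.0183, f(-1.5) ≈ 0.0498, f(-1) ≈ 0.1353, f(-0.5) ≈ 0.3679, f(0) ≈ 1.0000, f(0.5) ≈ 2.7183, f(1) ≈ 7.3891.
T_8 = (Δu/2)·[f(u_0) + 2f(u_1) + ... + 2f(u_{7}) + f(u_8)].
Sum ≈ 3.9961.

3.9961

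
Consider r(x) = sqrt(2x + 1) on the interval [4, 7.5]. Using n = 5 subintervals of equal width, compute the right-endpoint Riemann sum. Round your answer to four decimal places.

12.6799

Δx = (7.5 − 4)/5 = 0.7.
Right endpoints: 4.7, 5.4, 6.1, 6.8, 7.5.
r(4.7) ≈ 3.2249, r(5.4) ≈ 3.4351, r(6.1) ≈ 3.6332, r(6.8) ≈ 3.8210, r(7.5) ≈ 4.0000.
Sum = Δx · [r(4.7) + r(5.4) + r(6.1) + r(6.8) + r(7.5)].
Sum ≈ 12.6799.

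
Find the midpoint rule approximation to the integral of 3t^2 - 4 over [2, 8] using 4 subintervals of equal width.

476.625

Δt = (8 − 2)/4 = 1.5.
Midpoints: 2.75, 4.25, 5.75, 7.25.
f(2.75) = 18.6875, f(4.25) = 50.1875, f(5.75) = 95.1875, f(7.25) = 153.6875.
Sum = Δt · [f(2.75) + f(4.25) + f(5.75) + f(7.25)].
Sum = 476.625.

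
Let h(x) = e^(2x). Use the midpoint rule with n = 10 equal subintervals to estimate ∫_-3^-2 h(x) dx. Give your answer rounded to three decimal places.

Δx = (-2 − (-3))/10 = 0.1.
Midpoints: -2.95, -2.85, -2.75, -2.65, -2.55, -2.45, -2.35, -2.25, -2.15, -2.05.
h(-2.95) ≈ 0.003, h(-2.85) ≈ 0.003, h(-2.75) ≈ 0.004, h(-2.65) ≈ 0.005, h(-2.55) ≈ 0.006, h(-2.45) ≈ 0.007, h(-2.35) ≈ 0.009, h(-2.25) ≈ 0.011, h(-2.15) ≈ 0.014, h(-2.05) ≈ 0.017.
Sum = Δx · [h(-2.95) + h(-2.85) + h(-2.75) + ...].
Sum ≈ 0.008.

0.008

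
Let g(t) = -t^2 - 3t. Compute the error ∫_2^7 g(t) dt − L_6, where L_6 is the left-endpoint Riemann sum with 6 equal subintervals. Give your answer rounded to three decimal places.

Exact integral: ∫_2^7 g(t) dt ≈ -179.16667.
L_6 ≈ -154.74537.
Error ≈ -179.16667 − (-154.74537) ≈ -24.421.

-24.421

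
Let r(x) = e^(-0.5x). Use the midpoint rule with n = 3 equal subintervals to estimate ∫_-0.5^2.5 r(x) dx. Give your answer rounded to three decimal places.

1.974

Δx = (2.5 − (-0.5))/3 = 1.
Midpoints: 0, 1, 2.
r(0) ≈ 1.000, r(1) ≈ 0.607, r(2) ≈ 0.368.
Sum = Δx · [r(0) + r(1) + r(2)].
Sum ≈ 1.974.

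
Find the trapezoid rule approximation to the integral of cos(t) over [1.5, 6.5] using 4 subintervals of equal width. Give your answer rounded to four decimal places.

Δt = (6.5 − 1.5)/4 = 1.25.
f(1.5) ≈ 0.0707, f(2.75) ≈ -0.9243, f(4) ≈ -0.6536, f(5.25) ≈ 0.5121, f(6.5) ≈ 0.9766.
T_4 = (Δt/2)·[f(t_0) + 2f(t_1) + 2f(t_2) + 2f(t_3) + f(t_4)].
Sum ≈ -0.6777.

-0.6777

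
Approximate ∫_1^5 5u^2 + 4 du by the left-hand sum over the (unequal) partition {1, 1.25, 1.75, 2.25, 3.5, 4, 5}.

171.078125

Subinterval widths: 0.25, 0.5, 0.5, 1.25, 0.5, 1.
Left endpoints: 1, 1.25, 1.75, 2.25, 3.5, 4.
f(1) = 9, f(1.25) = 11.8125, f(1.75) = 19.3125, f(2.25) = 29.3125, f(3.5) = 65.25, f(4) = 84.
Sum = Σ Δu_i · f(u_i).
Sum = 171.078125.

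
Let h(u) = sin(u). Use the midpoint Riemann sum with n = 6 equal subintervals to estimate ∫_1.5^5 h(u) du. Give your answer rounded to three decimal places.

-0.216

Δu = (5 − 1.5)/6 = 7/12.
Midpoints: 43/24, 2.375, 71/24, 85/24, 4.125, 113/24.
h(43/24) ≈ 0.976, h(2.375) ≈ 0.694, h(71/24) ≈ 0.182, h(85/24) ≈ -0.389, h(4.125) ≈ -0.832, h(113/24) ≈ -1.000.
Sum = Δu · [h(43/24) + h(2.375) + h(71/24) + ...].
Sum ≈ -0.216.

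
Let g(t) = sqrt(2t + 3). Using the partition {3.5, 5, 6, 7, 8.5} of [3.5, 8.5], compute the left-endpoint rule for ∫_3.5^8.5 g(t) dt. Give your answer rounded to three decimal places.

18.407

Subinterval widths: 1.5, 1, 1, 1.5.
Left endpoints: 3.5, 5, 6, 7.
g(3.5) ≈ 3.162, g(5) ≈ 3.606, g(6) ≈ 3.873, g(7) ≈ 4.123.
Sum = Σ Δt_i · g(t_i).
Sum ≈ 18.407.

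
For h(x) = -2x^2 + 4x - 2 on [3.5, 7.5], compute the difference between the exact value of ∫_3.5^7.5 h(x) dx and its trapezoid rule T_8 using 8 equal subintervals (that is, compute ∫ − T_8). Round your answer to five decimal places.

0.33333

Exact integral: ∫_3.5^7.5 h(x) dx ≈ -172.6666667.
T_8 = -173.
Error ≈ -172.6666667 − (-173) ≈ 0.33333.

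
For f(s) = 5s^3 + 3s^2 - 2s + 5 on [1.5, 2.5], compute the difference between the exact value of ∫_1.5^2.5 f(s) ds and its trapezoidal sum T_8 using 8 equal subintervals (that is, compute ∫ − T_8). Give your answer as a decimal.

-0.0859375

Exact integral: ∫_1.5^2.5 f(s) ds = 55.75.
T_8 = 55.8359375.
Error = 55.75 − 55.8359375 = -0.0859375.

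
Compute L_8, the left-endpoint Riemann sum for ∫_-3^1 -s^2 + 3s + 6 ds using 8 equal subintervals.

-2.5

Δs = (1 − (-3))/8 = 0.5.
Left endpoints: -3, -2.5, -2, -1.5, -1, -0.5, 0, 0.5.
f(-3) = -12, f(-2.5) = -7.75, f(-2) = -4, f(-1.5) = -0.75, f(-1) = 2, f(-0.5) = 4.25, f(0) = 6, f(0.5) = 7.25.
Sum = Δs · [f(-3) + f(-2.5) + f(-2) + ...].
Sum = -2.5.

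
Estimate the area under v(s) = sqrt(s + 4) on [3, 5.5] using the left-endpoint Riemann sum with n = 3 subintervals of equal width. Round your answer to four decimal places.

Δs = (5.5 − 3)/3 = 5/6.
Left endpoints: 3, 23/6, 14/3.
v(3) ≈ 2.6458, v(23/6) ≈ 2.7988, v(14/3) ≈ 2.9439.
Sum = Δs · [v(3) + v(23/6) + v(14/3)].
Sum ≈ 6.9904.

6.9904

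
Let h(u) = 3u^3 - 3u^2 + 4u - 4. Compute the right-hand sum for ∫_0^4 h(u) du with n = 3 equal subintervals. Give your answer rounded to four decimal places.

Δu = (4 − 0)/3 = 4/3.
Right endpoints: 4/3, 8/3, 4.
h(4/3) = 28/9, h(8/3) = 380/9, h(4) = 156.
Sum = Δu · [h(4/3) + h(8/3) + h(4)].
Sum ≈ 268.4444.

268.4444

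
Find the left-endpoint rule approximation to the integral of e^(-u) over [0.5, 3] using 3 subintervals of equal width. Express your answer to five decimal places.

Δu = (3 − 0.5)/3 = 5/6.
Left endpoints: 0.5, 4/3, 13/6.
f(0.5) ≈ 0.60653, f(4/3) ≈ 0.26360, f(13/6) ≈ 0.11456.
Sum = Δu · [f(0.5) + f(4/3) + f(13/6)].
Sum ≈ 0.82057.

0.82057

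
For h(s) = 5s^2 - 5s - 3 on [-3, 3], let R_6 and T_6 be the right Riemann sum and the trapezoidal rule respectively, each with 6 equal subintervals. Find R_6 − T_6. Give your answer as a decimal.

-15

R_6 = 62.
T_6 = 77.
R_6 − T_6 = -15.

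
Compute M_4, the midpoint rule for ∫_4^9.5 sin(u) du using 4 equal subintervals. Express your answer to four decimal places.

0.3722

Δu = (9.5 − 4)/4 = 1.375.
Midpoints: 4.6875, 6.0625, 7.4375, 8.8125.
f(4.6875) ≈ -0.9997, f(6.0625) ≈ -0.2189, f(7.4375) ≈ 0.9145, f(8.8125) ≈ 0.5747.
Sum = Δu · [f(4.6875) + f(6.0625) + f(7.4375) + f(8.8125)].
Sum ≈ 0.3722.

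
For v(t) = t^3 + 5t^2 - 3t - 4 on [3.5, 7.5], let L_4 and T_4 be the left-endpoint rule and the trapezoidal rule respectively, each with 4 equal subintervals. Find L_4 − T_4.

L_4 = 1024.
T_4 = 1317.5.
L_4 − T_4 = -293.5.

-293.5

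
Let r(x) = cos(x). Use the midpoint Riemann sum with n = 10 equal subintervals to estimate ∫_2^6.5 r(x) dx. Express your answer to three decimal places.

Δx = (6.5 − 2)/10 = 0.45.
Midpoints: 2.225, 2.675, 3.125, 3.575, 4.025, 4.475, 4.925, 5.375, 5.825, 6.275.
r(2.225) ≈ -0.609, r(2.675) ≈ -0.893, r(3.125) ≈ -1.000, r(3.575) ≈ -0.908, r(4.025) ≈ -0.635, r(4.475) ≈ -0.235, r(4.925) ≈ 0.211, r(5.375) ≈ 0.615, r(5.825) ≈ 0.897, r(6.275) ≈ 1.000.
Sum = Δx · [r(2.225) + r(2.675) + r(3.125) + ...].
Sum ≈ -0.700.

-0.700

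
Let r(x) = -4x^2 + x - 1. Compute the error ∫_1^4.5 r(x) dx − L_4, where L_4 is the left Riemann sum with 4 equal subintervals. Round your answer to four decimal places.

Exact integral: ∫_1^4.5 r(x) dx ≈ -114.041667.
L_4 = -83.671875.
Error ≈ -114.041667 − (-83.671875) ≈ -30.3698.

-30.3698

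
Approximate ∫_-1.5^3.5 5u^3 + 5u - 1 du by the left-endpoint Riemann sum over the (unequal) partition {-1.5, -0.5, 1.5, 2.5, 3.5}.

79.375

Subinterval widths: 1, 2, 1, 1.
Left endpoints: -1.5, -0.5, 1.5, 2.5.
f(-1.5) = -25.375, f(-0.5) = -4.125, f(1.5) = 23.375, f(2.5) = 89.625.
Sum = Σ Δu_i · f(u_i).
Sum = 79.375.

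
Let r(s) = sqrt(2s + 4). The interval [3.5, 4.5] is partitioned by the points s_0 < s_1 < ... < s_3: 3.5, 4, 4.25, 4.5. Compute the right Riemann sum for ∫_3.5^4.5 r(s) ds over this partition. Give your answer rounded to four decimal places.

Subinterval widths: 0.5, 0.25, 0.25.
Right endpoints: 4, 4.25, 4.5.
r(4) ≈ 3.4641, r(4.25) ≈ 3.5355, r(4.5) ≈ 3.6056.
Sum = Σ Δs_i · r(s_i).
Sum ≈ 3.5173.

3.5173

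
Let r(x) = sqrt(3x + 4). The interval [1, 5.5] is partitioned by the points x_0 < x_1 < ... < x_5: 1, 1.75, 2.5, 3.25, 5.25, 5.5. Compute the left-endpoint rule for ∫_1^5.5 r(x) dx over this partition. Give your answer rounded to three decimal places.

Subinterval widths: 0.75, 0.75, 0.75, 2, 0.25.
Left endpoints: 1, 1.75, 2.5, 3.25, 5.25.
r(1) ≈ 2.646, r(1.75) ≈ 3.041, r(2.5) ≈ 3.391, r(3.25) ≈ 3.708, r(5.25) ≈ 4.444.
Sum = Σ Δx_i · r(x_i).
Sum ≈ 15.336.

15.336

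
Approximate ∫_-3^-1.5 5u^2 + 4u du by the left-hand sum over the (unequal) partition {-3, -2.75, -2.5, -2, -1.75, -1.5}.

Subinterval widths: 0.25, 0.25, 0.5, 0.25, 0.25.
Left endpoints: -3, -2.75, -2.5, -2, -1.75.
f(-3) = 33, f(-2.75) = 26.8125, f(-2.5) = 21.25, f(-2) = 12, f(-1.75) = 8.3125.
Sum = Σ Δu_i · f(u_i).
Sum = 30.65625.

30.65625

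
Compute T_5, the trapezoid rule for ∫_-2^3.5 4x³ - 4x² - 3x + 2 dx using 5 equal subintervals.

70.4

Δx = (3.5 − (-2))/5 = 1.1.
f(-2) = -40, f(-0.9) = -1.456, f(0.2) = 1.272, f(1.3) = 0.128, f(2.4) = 27.056, f(3.5) = 114.
T_5 = (Δx/2)·[f(x_0) + 2f(x_1) + ... + 2f(x_{4}) + f(x_5)].
Sum = 70.4.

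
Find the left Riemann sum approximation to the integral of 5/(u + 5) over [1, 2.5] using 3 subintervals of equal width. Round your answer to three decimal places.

Δu = (2.5 − 1)/3 = 0.5.
Left endpoints: 1, 1.5, 2.
f(1) = 5/6, f(1.5) = 10/13, f(2) = 5/7.
Sum = Δu · [f(1) + f(1.5) + f(2)].
Sum ≈ 1.158.

1.158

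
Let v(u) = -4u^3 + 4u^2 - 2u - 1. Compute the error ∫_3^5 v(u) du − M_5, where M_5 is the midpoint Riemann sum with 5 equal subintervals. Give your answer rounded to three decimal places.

-1.173

Exact integral: ∫_3^5 v(u) du ≈ -431.33333.
M_5 = -430.16.
Error ≈ -431.33333 − (-430.16) ≈ -1.173.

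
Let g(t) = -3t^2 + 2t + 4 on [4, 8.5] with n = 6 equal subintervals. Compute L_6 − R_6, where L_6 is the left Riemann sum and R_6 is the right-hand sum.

119.8125

L_6 = -417.234375.
R_6 = -537.046875.
L_6 − R_6 = 119.8125.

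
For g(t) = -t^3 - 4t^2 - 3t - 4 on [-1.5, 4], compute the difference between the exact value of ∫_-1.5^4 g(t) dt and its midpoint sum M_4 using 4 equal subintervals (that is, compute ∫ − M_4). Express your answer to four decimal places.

-6.7157

Exact integral: ∫_-1.5^4 g(t) dt ≈ -195.192708.
M_4 ≈ -188.477051.
Error ≈ -195.192708 − (-188.477051) ≈ -6.7157.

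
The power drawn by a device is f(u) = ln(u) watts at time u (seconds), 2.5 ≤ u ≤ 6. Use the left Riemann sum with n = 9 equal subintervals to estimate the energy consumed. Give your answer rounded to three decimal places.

Δu = (6 − 2.5)/9 = 7/18.
Left endpoints: 2.5, 26/9, 59/18, 11/3, 73/18, 40/9, 29/6, 47/9, 101/18.
f(2.5) ≈ 0.916, f(26/9) ≈ 1.061, f(59/18) ≈ 1.187, f(11/3) ≈ 1.299, f(73/18) ≈ 1.400, f(40/9) ≈ 1.492, f(29/6) ≈ 1.576, f(47/9) ≈ 1.653, f(101/18) ≈ 1.725.
Sum = Δu · [f(2.5) + f(26/9) + f(59/18) + ...].
Sum ≈ 4.787.

4.787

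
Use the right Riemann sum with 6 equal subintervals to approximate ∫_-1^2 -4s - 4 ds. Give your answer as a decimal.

-21

Δs = (2 − (-1))/6 = 0.5.
Right endpoints: -0.5, 0, 0.5, 1, 1.5, 2.
f(-0.5) = -2, f(0) = -4, f(0.5) = -6, f(1) = -8, f(1.5) = -10, f(2) = -12.
Sum = Δs · [f(-0.5) + f(0) + f(0.5) + ...].
Sum = -21.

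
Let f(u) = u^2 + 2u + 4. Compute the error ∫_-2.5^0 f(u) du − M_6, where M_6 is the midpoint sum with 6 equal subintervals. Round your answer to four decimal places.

Exact integral: ∫_-2.5^0 f(u) du ≈ 8.958333.
M_6 ≈ 8.922164.
Error ≈ 8.958333 − 8.922164 ≈ 0.0362.

0.0362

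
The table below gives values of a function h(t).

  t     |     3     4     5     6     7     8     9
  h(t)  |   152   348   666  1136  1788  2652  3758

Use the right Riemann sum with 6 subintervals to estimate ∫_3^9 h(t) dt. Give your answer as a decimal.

10348

Δt = 1.
Sum = 1·[348 + 666 + 1136 + 1788 + 2652 + 3758] = 10348.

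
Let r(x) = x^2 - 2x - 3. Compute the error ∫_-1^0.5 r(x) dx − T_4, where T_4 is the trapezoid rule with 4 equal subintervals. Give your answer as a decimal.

Exact integral: ∫_-1^0.5 r(x) dx = -3.375.
T_4 = -3.33984375.
Error = -3.375 − (-3.33984375) = -0.03515625.

-0.03515625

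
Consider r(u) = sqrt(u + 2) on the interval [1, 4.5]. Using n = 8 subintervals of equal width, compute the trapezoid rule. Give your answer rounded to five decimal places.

Δu = (4.5 − 1)/8 = 0.4375.
r(1) ≈ 1.73205, r(1.4375) ≈ 1.85405, r(1.875) ≈ 1.96850, r(2.3125) ≈ 2.07666, r(2.75) ≈ 2.17945, r(3.1875) ≈ 2.27761, r(3.625) ≈ 2.37171, r(4.0625) ≈ 2.46221, r(4.5) ≈ 2.54951.
T_8 = (Δu/2)·[r(u_0) + 2r(u_1) + ... + 2r(u_{7}) + r(u_8)].
Sum ≈ 7.58230.

7.58230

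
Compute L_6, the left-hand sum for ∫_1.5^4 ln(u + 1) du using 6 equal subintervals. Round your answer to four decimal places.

Δu = (4 − 1.5)/6 = 5/12.
Left endpoints: 1.5, 23/12, 7/3, 2.75, 19/6, 43/12.
f(1.5) ≈ 0.9163, f(23/12) ≈ 1.0704, f(7/3) ≈ 1.2040, f(2.75) ≈ 1.3218, f(19/6) ≈ 1.4271, f(43/12) ≈ 1.5224.
Sum = Δu · [f(1.5) + f(23/12) + f(7/3) + ...].
Sum ≈ 3.1092.

3.1092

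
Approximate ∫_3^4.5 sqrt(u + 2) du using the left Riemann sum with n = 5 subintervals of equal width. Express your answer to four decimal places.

Δu = (4.5 − 3)/5 = 0.3.
Left endpoints: 3, 3.3, 3.6, 3.9, 4.2.
f(3) ≈ 2.2361, f(3.3) ≈ 2.3022, f(3.6) ≈ 2.3664, f(3.9) ≈ 2.4290, f(4.2) ≈ 2.4900.
Sum = Δu · [f(3) + f(3.3) + f(3.6) + f(3.9) + f(4.2)].
Sum ≈ 3.5471.

3.5471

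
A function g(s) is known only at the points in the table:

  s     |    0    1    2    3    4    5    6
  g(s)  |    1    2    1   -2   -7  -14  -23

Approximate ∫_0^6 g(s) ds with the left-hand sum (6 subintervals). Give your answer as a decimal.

-19

Δs = 1.
Sum = 1·[1 + 2 + 1 + (-2) + (-7) + (-14)] = -19.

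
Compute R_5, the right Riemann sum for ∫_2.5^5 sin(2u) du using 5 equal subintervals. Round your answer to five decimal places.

0.61751

Δu = (5 − 2.5)/5 = 0.5.
Right endpoints: 3, 3.5, 4, 4.5, 5.
f(3) ≈ -0.27942, f(3.5) ≈ 0.65699, f(4) ≈ 0.98936, f(4.5) ≈ 0.41212, f(5) ≈ -0.54402.
Sum = Δu · [f(3) + f(3.5) + f(4) + f(4.5) + f(5)].
Sum ≈ 0.61751.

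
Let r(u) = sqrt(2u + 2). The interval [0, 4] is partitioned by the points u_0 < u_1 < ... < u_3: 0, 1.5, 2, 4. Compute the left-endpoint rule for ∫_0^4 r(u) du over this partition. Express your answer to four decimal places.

Subinterval widths: 1.5, 0.5, 2.
Left endpoints: 0, 1.5, 2.
r(0) ≈ 1.4142, r(1.5) ≈ 2.2361, r(2) ≈ 2.4495.
Sum = Σ Δu_i · r(u_i).
Sum ≈ 8.1383.

8.1383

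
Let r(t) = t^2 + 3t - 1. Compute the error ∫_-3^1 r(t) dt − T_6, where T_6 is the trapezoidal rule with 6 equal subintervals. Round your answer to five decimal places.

Exact integral: ∫_-3^1 r(t) dt ≈ -6.6666667.
T_6 ≈ -6.3703704.
Error ≈ -6.6666667 − (-6.3703704) ≈ -0.29630.

-0.29630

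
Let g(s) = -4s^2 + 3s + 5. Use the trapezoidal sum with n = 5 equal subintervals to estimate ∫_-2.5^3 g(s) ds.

-29.645

Δs = (3 − (-2.5))/5 = 1.1.
g(-2.5) = -27.5, g(-1.4) = -7.04, g(-0.3) = 3.74, g(0.8) = 4.84, g(1.9) = -3.74, g(3) = -22.
T_5 = (Δs/2)·[g(s_0) + 2g(s_1) + ... + 2g(s_{4}) + g(s_5)].
Sum = -29.645.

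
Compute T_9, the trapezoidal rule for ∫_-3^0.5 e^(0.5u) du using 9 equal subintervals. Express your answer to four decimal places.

2.1285

Δu = (0.5 − (-3))/9 = 7/18.
f(-3) ≈ 0.2231, f(-47/18) ≈ 0.2710, f(-20/9) ≈ 0.3292, f(-11/6) ≈ 0.3998, f(-13/9) ≈ 0.4857, f(-19/18) ≈ 0.5899, f(-2/3) ≈ 0.7165, f(-5/18) ≈ 0.8703, f(1/9) ≈ 1.0571, f(0.5) ≈ 1.2840.
T_9 = (Δu/2)·[f(u_0) + 2f(u_1) + ... + 2f(u_{8}) + f(u_9)].
Sum ≈ 2.1285.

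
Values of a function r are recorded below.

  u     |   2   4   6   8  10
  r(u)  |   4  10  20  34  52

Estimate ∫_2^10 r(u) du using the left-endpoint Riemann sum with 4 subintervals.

136

Δu = 2.
Sum = 2·[4 + 10 + 20 + 34] = 136.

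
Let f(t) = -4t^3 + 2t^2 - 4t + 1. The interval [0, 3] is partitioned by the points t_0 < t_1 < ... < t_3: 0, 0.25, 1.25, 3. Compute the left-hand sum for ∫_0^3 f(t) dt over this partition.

Subinterval widths: 0.25, 1, 1.75.
Left endpoints: 0, 0.25, 1.25.
f(0) = 1, f(0.25) = 0.0625, f(1.25) = -8.6875.
Sum = Σ Δt_i · f(t_i).
Sum = -14.890625.

-14.890625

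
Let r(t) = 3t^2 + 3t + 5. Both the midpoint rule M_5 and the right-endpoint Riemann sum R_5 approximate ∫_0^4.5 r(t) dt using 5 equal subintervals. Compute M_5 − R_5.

-36.14625

M_5 = 143.08875.
R_5 = 179.235.
M_5 − R_5 = -36.14625.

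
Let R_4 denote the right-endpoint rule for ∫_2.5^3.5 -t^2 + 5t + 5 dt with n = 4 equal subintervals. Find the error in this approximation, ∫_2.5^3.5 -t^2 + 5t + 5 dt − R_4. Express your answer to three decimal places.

0.135

Exact integral: ∫_2.5^3.5 f(t) dt ≈ 10.91667.
R_4 = 10.78125.
Error ≈ 10.91667 − 10.78125 ≈ 0.135.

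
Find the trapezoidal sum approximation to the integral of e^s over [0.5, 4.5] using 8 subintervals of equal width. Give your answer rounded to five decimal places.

90.20179

Δs = (4.5 − 0.5)/8 = 0.5.
f(0.5) ≈ 1.64872, f(1) ≈ 2.71828, f(1.5) ≈ 4.48169, f(2) ≈ 7.38906, f(2.5) ≈ 12.18249, f(3) ≈ 20.08554, f(3.5) ≈ 33.11545, f(4) ≈ 54.59815, f(4.5) ≈ 90.01713.
T_8 = (Δs/2)·[f(s_0) + 2f(s_1) + ... + 2f(s_{7}) + f(s_8)].
Sum ≈ 90.20179.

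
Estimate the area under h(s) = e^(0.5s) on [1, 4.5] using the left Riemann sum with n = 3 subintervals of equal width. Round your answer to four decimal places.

11.5473

Δs = (4.5 − 1)/3 = 7/6.
Left endpoints: 1, 13/6, 10/3.
h(1) ≈ 1.6487, h(13/6) ≈ 2.9545, h(10/3) ≈ 5.2945.
Sum = Δs · [h(1) + h(13/6) + h(10/3)].
Sum ≈ 11.5473.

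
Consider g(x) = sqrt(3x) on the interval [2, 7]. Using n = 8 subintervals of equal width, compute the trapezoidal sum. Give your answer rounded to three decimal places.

Δx = (7 − 2)/8 = 0.625.
g(2) ≈ 2.449, g(2.625) ≈ 2.806, g(3.25) ≈ 3.122, g(3.875) ≈ 3.410, g(4.5) ≈ 3.674, g(5.125) ≈ 3.921, g(5.75) ≈ 4.153, g(6.375) ≈ 4.373, g(7) ≈ 4.583.
T_8 = (Δx/2)·[g(x_0) + 2g(x_1) + ... + 2g(x_{7}) + g(x_8)].
Sum ≈ 18.110.

18.110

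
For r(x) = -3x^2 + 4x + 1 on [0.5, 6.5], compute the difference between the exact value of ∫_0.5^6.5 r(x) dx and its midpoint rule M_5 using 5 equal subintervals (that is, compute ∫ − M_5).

Exact integral: ∫_0.5^6.5 r(x) dx = -184.5.
M_5 = -182.34.
Error = -184.5 − (-182.34) = -2.16.

-2.16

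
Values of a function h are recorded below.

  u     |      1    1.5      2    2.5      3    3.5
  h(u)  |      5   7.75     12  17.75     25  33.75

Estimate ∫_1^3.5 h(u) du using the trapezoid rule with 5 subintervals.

Δu = 0.5.
T_5 = (0.5/2)·[5 + 2·7.75 + 2·12 + 2·17.75 + 2·25 + 33.75] = 40.9375.

40.9375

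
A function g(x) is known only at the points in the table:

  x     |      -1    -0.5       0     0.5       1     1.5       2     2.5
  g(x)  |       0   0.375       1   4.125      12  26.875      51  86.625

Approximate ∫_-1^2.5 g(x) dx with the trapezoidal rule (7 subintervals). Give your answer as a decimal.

69.34375

Δx = 0.5.
T_7 = (0.5/2)·[0 + 2·0.375 + 2·1 + 2·4.125 + 2·12 + 2·26.875 + 2·51 + 86.625] = 69.34375.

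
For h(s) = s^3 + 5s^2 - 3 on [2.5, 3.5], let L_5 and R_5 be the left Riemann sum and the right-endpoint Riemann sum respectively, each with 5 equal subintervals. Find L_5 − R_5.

L_5 = 64.535.
R_5 = 75.985.
L_5 − R_5 = -11.45.

-11.45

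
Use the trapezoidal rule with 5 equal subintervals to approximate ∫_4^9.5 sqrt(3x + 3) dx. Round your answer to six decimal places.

26.365374

Δx = (9.5 − 4)/5 = 1.1.
f(4) ≈ 3.872983, f(5.1) ≈ 4.277850, f(6.2) ≈ 4.647580, f(7.3) ≈ 4.989990, f(8.4) ≈ 5.310367, f(9.5) ≈ 5.612486.
T_5 = (Δx/2)·[f(x_0) + 2f(x_1) + ... + 2f(x_{4}) + f(x_5)].
Sum ≈ 26.365374.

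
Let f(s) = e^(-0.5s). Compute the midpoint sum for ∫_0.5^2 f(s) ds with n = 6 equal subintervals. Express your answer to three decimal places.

0.821

Δs = (2 − 0.5)/6 = 0.25.
Midpoints: 0.625, 0.875, 1.125, 1.375, 1.625, 1.875.
f(0.625) ≈ 0.732, f(0.875) ≈ 0.646, f(1.125) ≈ 0.570, f(1.375) ≈ 0.503, f(1.625) ≈ 0.444, f(1.875) ≈ 0.392.
Sum = Δs · [f(0.625) + f(0.875) + f(1.125) + ...].
Sum ≈ 0.821.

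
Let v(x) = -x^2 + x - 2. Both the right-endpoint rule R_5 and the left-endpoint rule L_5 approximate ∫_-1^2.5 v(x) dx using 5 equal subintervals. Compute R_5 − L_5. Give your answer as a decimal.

R_5 = -10.815.
L_5 = -9.59.
R_5 − L_5 = -1.225.

-1.225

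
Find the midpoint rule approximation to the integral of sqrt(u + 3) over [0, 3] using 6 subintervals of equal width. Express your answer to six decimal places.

6.334737

Δu = (3 − 0)/6 = 0.5.
Midpoints: 0.25, 0.75, 1.25, 1.75, 2.25, 2.75.
f(0.25) ≈ 1.802776, f(0.75) ≈ 1.936492, f(1.25) ≈ 2.061553, f(1.75) ≈ 2.179449, f(2.25) ≈ 2.291288, f(2.75) ≈ 2.397916.
Sum = Δu · [f(0.25) + f(0.75) + f(1.25) + ...].
Sum ≈ 6.334737.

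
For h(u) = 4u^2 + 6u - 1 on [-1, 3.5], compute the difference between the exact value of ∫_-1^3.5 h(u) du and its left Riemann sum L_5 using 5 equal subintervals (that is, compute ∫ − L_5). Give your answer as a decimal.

29.97

Exact integral: ∫_-1^3.5 h(u) du = 87.75.
L_5 = 57.78.
Error = 87.75 − 57.78 = 29.97.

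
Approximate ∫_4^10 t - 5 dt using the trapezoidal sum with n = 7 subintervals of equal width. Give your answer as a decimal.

12

Δt = (10 − 4)/7 = 6/7.
f(4) = -1, f(34/7) = -1/7, f(40/7) = 5/7, f(46/7) = 11/7, f(52/7) = 17/7, f(58/7) = 23/7, f(64/7) = 29/7, f(10) = 5.
T_7 = (Δt/2)·[f(t_0) + 2f(t_1) + ... + 2f(t_{6}) + f(t_7)].
Sum = 12.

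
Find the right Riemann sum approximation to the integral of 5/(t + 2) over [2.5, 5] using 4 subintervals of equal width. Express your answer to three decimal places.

2.090

Δt = (5 − 2.5)/4 = 0.625.
Right endpoints: 3.125, 3.75, 4.375, 5.
f(3.125) = 40/41, f(3.75) = 20/23, f(4.375) = 40/51, f(5) = 5/7.
Sum = Δt · [f(3.125) + f(3.75) + f(4.375) + f(5)].
Sum ≈ 2.090.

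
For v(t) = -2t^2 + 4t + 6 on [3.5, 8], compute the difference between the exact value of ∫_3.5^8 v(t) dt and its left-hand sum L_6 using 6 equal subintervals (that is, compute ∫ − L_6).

-31.21875

Exact integral: ∫_3.5^8 v(t) dt = -182.25.
L_6 = -151.03125.
Error = -182.25 − (-151.03125) = -31.21875.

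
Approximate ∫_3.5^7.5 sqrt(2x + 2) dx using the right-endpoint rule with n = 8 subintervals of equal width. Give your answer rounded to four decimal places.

Δx = (7.5 − 3.5)/8 = 0.5.
Right endpoints: 4, 4.5, 5, 5.5, 6, 6.5, 7, 7.5.
f(4) ≈ 3.1623, f(4.5) ≈ 3.3166, f(5) ≈ 3.4641, f(5.5) ≈ 3.6056, f(6) ≈ 3.7417, f(6.5) ≈ 3.8730, f(7) ≈ 4.0000, f(7.5) ≈ 4.1231.
Sum = Δx · [f(4) + f(4.5) + f(5) + ...].
Sum ≈ 14.6432.

14.6432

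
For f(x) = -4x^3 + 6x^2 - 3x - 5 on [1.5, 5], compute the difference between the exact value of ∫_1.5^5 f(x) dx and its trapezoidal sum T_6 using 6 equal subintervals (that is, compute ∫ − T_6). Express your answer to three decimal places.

6.550

Exact integral: ∫_1.5^5 f(x) dx = -428.3125.
T_6 ≈ -434.86285.
Error ≈ -428.3125 − (-434.86285) ≈ 6.550.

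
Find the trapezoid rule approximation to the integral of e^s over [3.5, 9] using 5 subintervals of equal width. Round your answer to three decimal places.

Δs = (9 − 3.5)/5 = 1.1.
f(3.5) ≈ 33.115, f(4.6) ≈ 99.484, f(5.7) ≈ 298.867, f(6.8) ≈ 897.847, f(7.9) ≈ 2697.282, f(9) ≈ 8103.084.
T_5 = (Δs/2)·[f(s_0) + 2f(s_1) + ... + 2f(s_{4}) + f(s_5)].
Sum ≈ 8867.739.

8867.739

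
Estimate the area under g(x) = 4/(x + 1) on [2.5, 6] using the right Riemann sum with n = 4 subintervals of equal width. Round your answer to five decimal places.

2.53810

Δx = (6 − 2.5)/4 = 0.875.
Right endpoints: 3.375, 4.25, 5.125, 6.
g(3.375) = 32/35, g(4.25) = 16/21, g(5.125) = 32/49, g(6) = 4/7.
Sum = Δx · [g(3.375) + g(4.25) + g(5.125) + g(6)].
Sum ≈ 2.53810.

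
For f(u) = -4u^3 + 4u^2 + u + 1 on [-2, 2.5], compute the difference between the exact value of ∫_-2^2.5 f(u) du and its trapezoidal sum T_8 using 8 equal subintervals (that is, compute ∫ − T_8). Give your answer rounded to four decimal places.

-0.2373

Exact integral: ∫_-2^2.5 f(u) du = 14.0625.
T_8 ≈ 14.299805.
Error ≈ 14.0625 − 14.299805 ≈ -0.2373.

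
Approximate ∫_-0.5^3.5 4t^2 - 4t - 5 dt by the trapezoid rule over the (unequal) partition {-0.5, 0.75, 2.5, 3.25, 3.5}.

Subinterval widths: 1.25, 1.75, 0.75, 0.25.
f(-0.5) = -2, f(0.75) = -5.75, f(2.5) = 10, f(3.25) = 24.25, f(3.5) = 30.
On each subinterval the trapezoid contributes (Δt_i/2)·[f(t_{i-1}) + f(t_i)].
Sum = 18.5.

18.5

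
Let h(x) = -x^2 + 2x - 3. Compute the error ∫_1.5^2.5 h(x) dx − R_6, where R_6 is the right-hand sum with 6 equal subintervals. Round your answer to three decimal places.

0.171

Exact integral: ∫_1.5^2.5 h(x) dx ≈ -3.08333.
R_6 ≈ -3.25463.
Error ≈ -3.08333 − (-3.25463) ≈ 0.171.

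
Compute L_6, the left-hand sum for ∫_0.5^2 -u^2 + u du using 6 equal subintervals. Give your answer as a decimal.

-0.484375

Δu = (2 − 0.5)/6 = 0.25.
Left endpoints: 0.5, 0.75, 1, 1.25, 1.5, 1.75.
f(0.5) = 0.25, f(0.75) = 0.1875, f(1) = 0, f(1.25) = -0.3125, f(1.5) = -0.75, f(1.75) = -1.3125.
Sum = Δu · [f(0.5) + f(0.75) + f(1) + ...].
Sum = -0.484375.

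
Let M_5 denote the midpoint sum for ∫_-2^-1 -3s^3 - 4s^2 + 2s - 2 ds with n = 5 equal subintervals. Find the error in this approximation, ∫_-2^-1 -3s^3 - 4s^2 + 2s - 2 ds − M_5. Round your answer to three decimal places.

Exact integral: ∫_-2^-1 f(s) ds ≈ -3.08333.
M_5 = -3.115.
Error ≈ -3.08333 − (-3.115) ≈ 0.032.

0.032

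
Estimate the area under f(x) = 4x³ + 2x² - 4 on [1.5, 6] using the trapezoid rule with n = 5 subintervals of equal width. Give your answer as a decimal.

Δx = (6 − 1.5)/5 = 0.9.
f(1.5) = 14, f(2.4) = 62.816, f(3.3) = 161.528, f(4.2) = 327.632, f(5.1) = 578.624, f(6) = 932.
T_5 = (Δx/2)·[f(x_0) + 2f(x_1) + ... + 2f(x_{4}) + f(x_5)].
Sum = 1443.24.

1443.24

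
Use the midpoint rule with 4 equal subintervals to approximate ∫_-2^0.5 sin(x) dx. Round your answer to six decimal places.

Δx = (0.5 − (-2))/4 = 0.625.
Midpoints: -1.6875, -1.0625, -0.4375, 0.1875.
f(-1.6875) ≈ -0.993198, f(-1.0625) ≈ -0.873575, f(-0.4375) ≈ -0.423676, f(0.1875) ≈ 0.186403.
Sum = Δx · [f(-1.6875) + f(-1.0625) + f(-0.4375) + f(0.1875)].
Sum ≈ -1.315029.

-1.315029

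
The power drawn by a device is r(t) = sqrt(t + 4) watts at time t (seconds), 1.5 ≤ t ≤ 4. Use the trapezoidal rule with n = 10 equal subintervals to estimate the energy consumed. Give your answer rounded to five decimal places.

6.48566

Δt = (4 − 1.5)/10 = 0.25.
r(1.5) ≈ 2.34521, r(1.75) ≈ 2.39792, r(2) ≈ 2.44949, r(2.25) ≈ 2.50000, r(2.5) ≈ 2.54951, r(2.75) ≈ 2.59808, r(3) ≈ 2.64575, r(3.25) ≈ 2.69258, r(3.5) ≈ 2.73861, r(3.75) ≈ 2.78388, r(4) ≈ 2.82843.
T_10 = (Δt/2)·[r(t_0) + 2r(t_1) + ... + 2r(t_{9}) + r(t_10)].
Sum ≈ 6.48566.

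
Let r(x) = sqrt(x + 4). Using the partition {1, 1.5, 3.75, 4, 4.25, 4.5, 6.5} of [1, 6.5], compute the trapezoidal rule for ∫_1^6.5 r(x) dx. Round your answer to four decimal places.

15.2090

Subinterval widths: 0.5, 2.25, 0.25, 0.25, 0.25, 2.
r(1) ≈ 2.2361, r(1.5) ≈ 2.3452, r(3.75) ≈ 2.7839, r(4) ≈ 2.8284, r(4.25) ≈ 2.8723, r(4.5) ≈ 2.9155, r(6.5) ≈ 3.2404.
On each subinterval the trapezoid contributes (Δx_i/2)·[r(x_{i-1}) + r(x_i)].
Sum ≈ 15.2090.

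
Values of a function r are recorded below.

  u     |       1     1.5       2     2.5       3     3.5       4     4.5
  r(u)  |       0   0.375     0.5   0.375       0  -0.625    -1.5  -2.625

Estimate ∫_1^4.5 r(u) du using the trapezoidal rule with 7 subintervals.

Δu = 0.5.
T_7 = (0.5/2)·[0 + 2·0.375 + 2·0.5 + 2·0.375 + 2·0 + 2·(-0.625) + 2·(-1.5) + (-2.625)] = -1.09375.

-1.09375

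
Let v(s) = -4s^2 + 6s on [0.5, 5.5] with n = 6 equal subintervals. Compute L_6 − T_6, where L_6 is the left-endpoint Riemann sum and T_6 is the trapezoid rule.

L_6 ≈ -96.4814815.
T_6 ≈ -133.9814815.
L_6 − T_6 = 37.5.

37.5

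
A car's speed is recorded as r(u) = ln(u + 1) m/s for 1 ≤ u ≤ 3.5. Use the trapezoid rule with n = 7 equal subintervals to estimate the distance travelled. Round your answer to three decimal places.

2.879

Δu = (3.5 − 1)/7 = 5/14.
r(1) ≈ 0.693, r(19/14) ≈ 0.857, r(12/7) ≈ 0.999, r(29/14) ≈ 1.122, r(17/7) ≈ 1.232, r(39/14) ≈ 1.331, r(22/7) ≈ 1.421, r(3.5) ≈ 1.504.
T_7 = (Δu/2)·[r(u_0) + 2r(u_1) + ... + 2r(u_{6}) + r(u_7)].
Sum ≈ 2.879.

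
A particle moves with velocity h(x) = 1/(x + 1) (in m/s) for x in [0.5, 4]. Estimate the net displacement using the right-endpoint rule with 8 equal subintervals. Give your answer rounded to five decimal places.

Δx = (4 − 0.5)/8 = 0.4375.
Right endpoints: 0.9375, 1.375, 1.8125, 2.25, 2.6875, 3.125, 3.5625, 4.
h(0.9375) = 16/31, h(1.375) = 8/19, h(1.8125) = 16/45, h(2.25) = 4/13, h(2.6875) = 16/59, h(3.125) = 8/33, h(3.5625) = 16/73, h(4) = 0.2.
Sum = Δx · [h(0.9375) + h(1.375) + h(1.8125) + ...].
Sum ≈ 1.10828.

1.10828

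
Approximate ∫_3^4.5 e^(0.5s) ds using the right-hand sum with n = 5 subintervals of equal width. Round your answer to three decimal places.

10.782

Δs = (4.5 − 3)/5 = 0.3.
Right endpoints: 3.3, 3.6, 3.9, 4.2, 4.5.
f(3.3) ≈ 5.207, f(3.6) ≈ 6.050, f(3.9) ≈ 7.029, f(4.2) ≈ 8.166, f(4.5) ≈ 9.488.
Sum = Δs · [f(3.3) + f(3.6) + f(3.9) + f(4.2) + f(4.5)].
Sum ≈ 10.782.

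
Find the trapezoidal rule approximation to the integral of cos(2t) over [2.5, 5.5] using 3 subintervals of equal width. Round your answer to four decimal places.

Δt = (5.5 − 2.5)/3 = 1.
f(2.5) ≈ 0.2837, f(3.5) ≈ 0.7539, f(4.5) ≈ -0.9111, f(5.5) ≈ 0.0044.
T_3 = (Δt/2)·[f(t_0) + 2f(t_1) + 2f(t_2) + f(t_3)].
Sum ≈ -0.0132.

-0.0132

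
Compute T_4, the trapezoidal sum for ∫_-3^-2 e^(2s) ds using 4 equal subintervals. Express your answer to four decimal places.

0.0081

Δs = (-2 − (-3))/4 = 0.25.
f(-3) ≈ 0.0025, f(-2.75) ≈ 0.0041, f(-2.5) ≈ 0.0067, f(-2.25) ≈ 0.0111, f(-2) ≈ 0.0183.
T_4 = (Δs/2)·[f(s_0) + 2f(s_1) + 2f(s_2) + 2f(s_3) + f(s_4)].
Sum ≈ 0.0081.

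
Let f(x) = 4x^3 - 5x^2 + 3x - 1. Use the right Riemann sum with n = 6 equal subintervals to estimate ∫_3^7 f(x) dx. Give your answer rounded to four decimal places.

Δx = (7 − 3)/6 = 2/3.
Right endpoints: 11/3, 13/3, 5, 17/3, 19/3, 7.
f(11/3) = 3779/27, f(13/3) = 6577/27, f(5) = 389, f(17/3) = 15749/27, f(19/3) = 22507/27, f(7) = 1147.
Sum = Δx · [f(11/3) + f(13/3) + f(5) + ...].
Sum ≈ 2224.2963.

2224.2963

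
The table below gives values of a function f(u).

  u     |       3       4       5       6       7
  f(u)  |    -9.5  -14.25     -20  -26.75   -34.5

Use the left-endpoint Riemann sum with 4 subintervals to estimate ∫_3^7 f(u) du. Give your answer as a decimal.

-70.5

Δu = 1.
Sum = 1·[(-9.5) + (-14.25) + (-20) + (-26.75)] = -70.5.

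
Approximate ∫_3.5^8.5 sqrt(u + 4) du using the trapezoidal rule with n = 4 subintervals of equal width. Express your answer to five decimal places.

15.76437

Δu = (8.5 − 3.5)/4 = 1.25.
f(3.5) ≈ 2.73861, f(4.75) ≈ 2.95804, f(6) ≈ 3.16228, f(7.25) ≈ 3.35410, f(8.5) ≈ 3.53553.
T_4 = (Δu/2)·[f(u_0) + 2f(u_1) + 2f(u_2) + 2f(u_3) + f(u_4)].
Sum ≈ 15.76437.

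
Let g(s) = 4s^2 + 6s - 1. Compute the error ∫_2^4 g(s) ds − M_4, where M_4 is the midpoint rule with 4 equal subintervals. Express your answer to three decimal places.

Exact integral: ∫_2^4 g(s) ds ≈ 108.66667.
M_4 = 108.5.
Error ≈ 108.66667 − 108.5 ≈ 0.167.

0.167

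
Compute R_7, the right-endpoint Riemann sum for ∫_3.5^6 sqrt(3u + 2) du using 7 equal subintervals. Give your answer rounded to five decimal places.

10.22154

Δu = (6 − 3.5)/7 = 5/14.
Right endpoints: 27/7, 59/14, 32/7, 69/14, 37/7, 79/14, 6.
f(27/7) ≈ 3.68394, f(59/14) ≈ 3.82660, f(32/7) ≈ 3.96412, f(69/14) ≈ 4.09704, f(37/7) ≈ 4.22577, f(79/14) ≈ 4.35070, f(6) ≈ 4.47214.
Sum = Δu · [f(27/7) + f(59/14) + f(32/7) + ...].
Sum ≈ 10.22154.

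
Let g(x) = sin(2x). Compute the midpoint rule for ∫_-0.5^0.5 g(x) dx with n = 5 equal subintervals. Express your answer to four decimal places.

Δx = (0.5 − (-0.5))/5 = 0.2.
Midpoints: -0.4, -0.2, 0, 0.2, 0.4.
g(-0.4) ≈ -0.7174, g(-0.2) ≈ -0.3894, g(0) ≈ 0.0000, g(0.2) ≈ 0.3894, g(0.4) ≈ 0.7174.
Sum = Δx · [g(-0.4) + g(-0.2) + g(0) + g(0.2) + g(0.4)].
Sum ≈ 0.0000.

0.0000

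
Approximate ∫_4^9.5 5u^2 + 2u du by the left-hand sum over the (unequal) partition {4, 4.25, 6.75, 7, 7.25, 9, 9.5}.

Subinterval widths: 0.25, 2.5, 0.25, 0.25, 1.75, 0.5.
Left endpoints: 4, 4.25, 6.75, 7, 7.25, 9.
f(4) = 88, f(4.25) = 98.8125, f(6.75) = 241.3125, f(7) = 259, f(7.25) = 277.3125, f(9) = 423.
Sum = Σ Δu_i · f(u_i).
Sum = 1090.90625.

1090.90625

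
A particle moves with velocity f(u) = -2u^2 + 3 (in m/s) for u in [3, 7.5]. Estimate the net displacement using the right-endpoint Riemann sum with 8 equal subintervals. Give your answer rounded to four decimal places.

Δu = (7.5 − 3)/8 = 0.5625.
Right endpoints: 3.5625, 4.125, 4.6875, 5.25, 5.8125, 6.375, 6.9375, 7.5.
f(3.5625) = -22.3828125, f(4.125) = -31.03125, f(4.6875) = -40.9453125, f(5.25) = -52.125, f(5.8125) = -64.5703125, f(6.375) = -78.28125, f(6.9375) = -93.2578125, f(7.5) = -109.5.
Sum = Δu · [f(3.5625) + f(4.125) + f(4.6875) + ...].
Sum ≈ -276.8027.

-276.8027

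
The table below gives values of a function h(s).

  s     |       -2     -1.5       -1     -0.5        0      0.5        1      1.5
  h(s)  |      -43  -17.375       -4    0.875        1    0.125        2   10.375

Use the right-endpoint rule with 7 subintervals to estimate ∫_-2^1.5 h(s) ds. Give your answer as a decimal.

-3.5

Δs = 0.5.
Sum = 0.5·[(-17.375) + (-4) + 0.875 + 1 + 0.125 + 2 + 10.375] = -3.5.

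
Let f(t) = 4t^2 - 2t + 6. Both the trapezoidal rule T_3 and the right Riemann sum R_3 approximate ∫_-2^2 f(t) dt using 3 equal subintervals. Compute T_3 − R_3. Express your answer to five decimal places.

5.33333

T_3 ≈ 50.0740741.
R_3 ≈ 44.7407407.
T_3 − R_3 ≈ 5.33333.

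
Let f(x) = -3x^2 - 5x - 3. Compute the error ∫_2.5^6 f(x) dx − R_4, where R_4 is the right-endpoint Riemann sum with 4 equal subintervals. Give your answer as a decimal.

48.04296875

Exact integral: ∫_2.5^6 f(x) dx = -285.25.
R_4 = -333.29296875.
Error = -285.25 − (-333.29296875) = 48.04296875.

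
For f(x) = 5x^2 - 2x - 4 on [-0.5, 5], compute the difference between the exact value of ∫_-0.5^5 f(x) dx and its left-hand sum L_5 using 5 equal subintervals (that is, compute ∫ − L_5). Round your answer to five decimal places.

56.46667

Exact integral: ∫_-0.5^5 f(x) dx ≈ 161.7916667.
L_5 = 105.325.
Error ≈ 161.7916667 − 105.325 ≈ 56.46667.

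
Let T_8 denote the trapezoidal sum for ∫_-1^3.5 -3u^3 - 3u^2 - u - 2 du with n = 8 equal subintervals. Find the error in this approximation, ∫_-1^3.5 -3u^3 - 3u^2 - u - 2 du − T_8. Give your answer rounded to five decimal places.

3.38159

Exact integral: ∫_-1^3.5 f(u) du = -170.296875.
T_8 ≈ -173.6784668.
Error ≈ -170.296875 − (-173.6784668) ≈ 3.38159.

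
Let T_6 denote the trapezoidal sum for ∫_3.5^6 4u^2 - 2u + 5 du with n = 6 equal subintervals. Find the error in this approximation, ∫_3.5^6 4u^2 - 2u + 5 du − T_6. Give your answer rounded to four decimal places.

-0.2894

Exact integral: ∫_3.5^6 f(u) du ≈ 219.583333.
T_6 ≈ 219.872685.
Error ≈ 219.583333 − 219.872685 ≈ -0.2894.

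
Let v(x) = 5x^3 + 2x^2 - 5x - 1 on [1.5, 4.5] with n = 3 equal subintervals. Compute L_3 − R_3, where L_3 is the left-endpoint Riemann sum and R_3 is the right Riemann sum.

-459.75

L_3 = 310.375.
R_3 = 770.125.
L_3 − R_3 = -459.75.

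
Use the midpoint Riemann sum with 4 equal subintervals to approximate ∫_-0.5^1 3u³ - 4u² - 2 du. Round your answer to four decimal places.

Δu = (1 − (-0.5))/4 = 0.375.
Midpoints: -0.3125, 0.0625, 0.4375, 0.8125.
f(-0.3125) = -10167/4096, f(0.0625) = -8253/4096, f(0.4375) = -10299/4096, f(0.8125) = -12417/4096.
Sum = Δu · [f(-0.3125) + f(0.0625) + f(0.4375) + f(0.8125)].
Sum ≈ -3.7661.

-3.7661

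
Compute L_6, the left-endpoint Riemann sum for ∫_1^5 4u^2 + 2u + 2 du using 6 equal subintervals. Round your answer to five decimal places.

163.85185

Δu = (5 − 1)/6 = 2/3.
Left endpoints: 1, 5/3, 7/3, 3, 11/3, 13/3.
f(1) = 8, f(5/3) = 148/9, f(7/3) = 256/9, f(3) = 44, f(11/3) = 568/9, f(13/3) = 772/9.
Sum = Δu · [f(1) + f(5/3) + f(7/3) + ...].
Sum ≈ 163.85185.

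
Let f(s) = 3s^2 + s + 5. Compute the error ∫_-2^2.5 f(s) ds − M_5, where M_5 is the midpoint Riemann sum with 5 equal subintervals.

Exact integral: ∫_-2^2.5 f(s) ds = 47.25.
M_5 = 46.33875.
Error = 47.25 − 46.33875 = 0.91125.

0.91125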